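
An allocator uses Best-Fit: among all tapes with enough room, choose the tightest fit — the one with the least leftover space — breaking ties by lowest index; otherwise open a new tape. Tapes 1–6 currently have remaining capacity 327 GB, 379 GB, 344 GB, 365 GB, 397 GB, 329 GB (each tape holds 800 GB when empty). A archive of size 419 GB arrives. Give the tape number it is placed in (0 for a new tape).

No tape has ≥ 419 GB free, so a new tape is opened.

0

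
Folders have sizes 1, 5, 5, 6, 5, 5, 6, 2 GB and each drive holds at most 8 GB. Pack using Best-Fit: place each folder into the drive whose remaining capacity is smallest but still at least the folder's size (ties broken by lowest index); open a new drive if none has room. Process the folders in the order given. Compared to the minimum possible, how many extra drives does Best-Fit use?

Best-Fit: [1,5,2] [5] [6] [5] [5] [6] → 6 drives.
6 folders exceed 4 GB (half the capacity), and no two of those can share a drive, so at least 6 drives are needed.
So 6 is already optimal.

0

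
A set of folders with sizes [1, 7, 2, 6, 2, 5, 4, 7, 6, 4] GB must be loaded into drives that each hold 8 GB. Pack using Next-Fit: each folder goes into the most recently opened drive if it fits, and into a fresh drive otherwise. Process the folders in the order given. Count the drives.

7

1 GB → drive 1 (remaining 7 GB)
7 GB → drive 1 (remaining 0 GB)
2 GB → drive 2 (remaining 6 GB)
6 GB → drive 2 (remaining 0 GB)
2 GB → drive 3 (remaining 6 GB)
5 GB → drive 3 (remaining 1 GB)
4 GB → drive 4 (remaining 4 GB)
7 GB → drive 5 (remaining 1 GB)
6 GB → drive 6 (remaining 2 GB)
4 GB → drive 7 (remaining 4 GB)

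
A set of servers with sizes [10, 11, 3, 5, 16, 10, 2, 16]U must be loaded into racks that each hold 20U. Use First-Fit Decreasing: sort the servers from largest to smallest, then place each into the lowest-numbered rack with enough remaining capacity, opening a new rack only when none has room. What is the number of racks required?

4

Sorted descending: 16, 16, 11, 10, 10, 5, 3, 2.
rack 1: place 16U, 4U left
rack 2: place 16U, 4U left
rack 3: place 11U, 9U left
rack 4: place 10U, 10U left
rack 4: place 10U, 0U left
rack 3: place 5U, 4U left
rack 1: place 3U, 1U left
rack 2: place 2U, 2U left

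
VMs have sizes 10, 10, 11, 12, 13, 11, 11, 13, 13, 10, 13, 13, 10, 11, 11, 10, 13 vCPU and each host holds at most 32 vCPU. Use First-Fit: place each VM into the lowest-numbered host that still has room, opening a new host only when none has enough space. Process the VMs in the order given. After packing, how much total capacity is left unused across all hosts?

host 1: place 10 vCPU, 22 vCPU left
host 1: place 10 vCPU, 12 vCPU left
host 1: place 11 vCPU, 1 vCPU left
host 2: place 12 vCPU, 20 vCPU left
host 2: place 13 vCPU, 7 vCPU left
host 3: place 11 vCPU, 21 vCPU left
host 3: place 11 vCPU, 10 vCPU left
host 4: place 13 vCPU, 19 vCPU left
host 4: place 13 vCPU, 6 vCPU left
host 3: place 10 vCPU, 0 vCPU left
host 5: place 13 vCPU, 19 vCPU left
host 5: place 13 vCPU, 6 vCPU left
host 6: place 10 vCPU, 22 vCPU left
host 6: place 11 vCPU, 11 vCPU left
host 6: place 11 vCPU, 0 vCPU left
host 7: place 10 vCPU, 22 vCPU left
host 7: place 13 vCPU, 9 vCPU left
7 hosts × 32 vCPU = 224 vCPU; used 195 vCPU; unused 29 vCPU.

29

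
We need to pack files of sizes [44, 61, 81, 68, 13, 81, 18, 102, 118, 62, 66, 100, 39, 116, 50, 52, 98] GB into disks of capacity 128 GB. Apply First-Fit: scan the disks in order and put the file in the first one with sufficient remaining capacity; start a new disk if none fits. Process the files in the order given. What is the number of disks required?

44 GB → disk 1 (remaining 84 GB)
61 GB → disk 1 (remaining 23 GB)
81 GB → disk 2 (remaining 47 GB)
68 GB → disk 3 (remaining 60 GB)
13 GB → disk 1 (remaining 10 GB)
81 GB → disk 4 (remaining 47 GB)
18 GB → disk 2 (remaining 29 GB)
102 GB → disk 5 (remaining 26 GB)
118 GB → disk 6 (remaining 10 GB)
62 GB → disk 7 (remaining 66 GB)
66 GB → disk 7 (remaining 0 GB)
100 GB → disk 8 (remaining 28 GB)
39 GB → disk 3 (remaining 21 GB)
116 GB → disk 9 (remaining 12 GB)
50 GB → disk 10 (remaining 78 GB)
52 GB → disk 10 (remaining 26 GB)
98 GB → disk 11 (remaining 30 GB)

11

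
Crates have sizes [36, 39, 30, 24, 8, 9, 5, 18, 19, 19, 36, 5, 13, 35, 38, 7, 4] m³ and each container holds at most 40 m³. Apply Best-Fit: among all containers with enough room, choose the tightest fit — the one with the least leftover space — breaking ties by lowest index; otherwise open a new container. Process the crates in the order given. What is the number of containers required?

container 1: place 36 m³, 4 m³ left
container 2: place 39 m³, 1 m³ left
container 3: place 30 m³, 10 m³ left
container 4: place 24 m³, 16 m³ left
container 3: place 8 m³, 2 m³ left
container 4: place 9 m³, 7 m³ left
container 4: place 5 m³, 2 m³ left
container 5: place 18 m³, 22 m³ left
container 5: place 19 m³, 3 m³ left
container 6: place 19 m³, 21 m³ left
container 7: place 36 m³, 4 m³ left
container 6: place 5 m³, 16 m³ left
container 6: place 13 m³, 3 m³ left
container 8: place 35 m³, 5 m³ left
container 9: place 38 m³, 2 m³ left
container 10: place 7 m³, 33 m³ left
container 1: place 4 m³, 0 m³ left
Final containers: [36,4] [39] [30,8] [24,9,5] [18,19] [19,5,13] [36] [35] [38] [7].

10 containers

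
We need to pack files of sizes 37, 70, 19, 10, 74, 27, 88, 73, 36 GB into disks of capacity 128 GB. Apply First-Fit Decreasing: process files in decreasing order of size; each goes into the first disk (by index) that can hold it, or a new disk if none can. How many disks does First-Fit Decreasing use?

4 disks

Sorted descending: 88, 74, 73, 70, 37, 36, 27, 19, 10.
Put 88 GB in disk 1; 40 GB remain.
Put 74 GB in disk 2; 54 GB remain.
Put 73 GB in disk 3; 55 GB remain.
Put 70 GB in disk 4; 58 GB remain.
Put 37 GB in disk 1; 3 GB remain.
Put 36 GB in disk 2; 18 GB remain.
Put 27 GB in disk 3; 28 GB remain.
Put 19 GB in disk 3; 9 GB remain.
Put 10 GB in disk 2; 8 GB remain.
Final disks: [88,37] [74,36,10] [73,27,19] [70].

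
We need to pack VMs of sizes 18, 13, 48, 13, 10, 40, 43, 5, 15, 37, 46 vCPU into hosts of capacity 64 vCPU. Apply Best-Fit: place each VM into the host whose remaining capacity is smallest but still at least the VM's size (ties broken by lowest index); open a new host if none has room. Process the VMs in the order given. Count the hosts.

Put 18 vCPU in host 1; 46 vCPU remain.
Put 13 vCPU in host 1; 33 vCPU remain.
Put 48 vCPU in host 2; 16 vCPU remain.
Put 13 vCPU in host 2; 3 vCPU remain.
Put 10 vCPU in host 1; 23 vCPU remain.
Put 40 vCPU in host 3; 24 vCPU remain.
Put 43 vCPU in host 4; 21 vCPU remain.
Put 5 vCPU in host 4; 16 vCPU remain.
Put 15 vCPU in host 4; 1 vCPU remain.
Put 37 vCPU in host 5; 27 vCPU remain.
Put 46 vCPU in host 6; 18 vCPU remain.
Final hosts: [18,13,10] [48,13] [40] [43,5,15] [37] [46].

6 hosts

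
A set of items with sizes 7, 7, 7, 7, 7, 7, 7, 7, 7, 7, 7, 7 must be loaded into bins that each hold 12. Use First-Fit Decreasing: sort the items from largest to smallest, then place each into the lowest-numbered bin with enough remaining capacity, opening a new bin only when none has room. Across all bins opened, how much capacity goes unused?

Sorted descending: 7, 7, 7, 7, 7, 7, 7, 7, 7, 7, 7, 7.
bin 1: place 7, 5 left
bin 2: place 7, 5 left
bin 3: place 7, 5 left
bin 4: place 7, 5 left
bin 5: place 7, 5 left
bin 6: place 7, 5 left
bin 7: place 7, 5 left
bin 8: place 7, 5 left
bin 9: place 7, 5 left
bin 10: place 7, 5 left
bin 11: place 7, 5 left
bin 12: place 7, 5 left
12 bins × 12 = 144; used 84; unused 60.

60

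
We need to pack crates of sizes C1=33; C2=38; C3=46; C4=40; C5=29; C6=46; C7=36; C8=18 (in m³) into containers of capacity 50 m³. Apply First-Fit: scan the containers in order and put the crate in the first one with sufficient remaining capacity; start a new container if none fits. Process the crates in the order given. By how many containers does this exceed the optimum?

First-Fit: [33] [38] [46] [40] [29,18] [46] [36] → 7 containers.
7 crates exceed 25 m³ (half the capacity), and no two of those can share a container, so at least 7 containers are needed.
So 7 is already optimal.

0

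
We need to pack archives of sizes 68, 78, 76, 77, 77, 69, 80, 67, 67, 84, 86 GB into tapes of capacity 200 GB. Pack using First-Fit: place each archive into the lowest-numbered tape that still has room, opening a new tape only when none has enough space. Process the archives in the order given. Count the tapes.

6

Put 68 GB in tape 1; 132 GB remain.
Put 78 GB in tape 1; 54 GB remain.
Put 76 GB in tape 2; 124 GB remain.
Put 77 GB in tape 2; 47 GB remain.
Put 77 GB in tape 3; 123 GB remain.
Put 69 GB in tape 3; 54 GB remain.
Put 80 GB in tape 4; 120 GB remain.
Put 67 GB in tape 4; 53 GB remain.
Put 67 GB in tape 5; 133 GB remain.
Put 84 GB in tape 5; 49 GB remain.
Put 86 GB in tape 6; 114 GB remain.
Final tapes: [68,78] [76,77] [77,69] [80,67] [67,84] [86].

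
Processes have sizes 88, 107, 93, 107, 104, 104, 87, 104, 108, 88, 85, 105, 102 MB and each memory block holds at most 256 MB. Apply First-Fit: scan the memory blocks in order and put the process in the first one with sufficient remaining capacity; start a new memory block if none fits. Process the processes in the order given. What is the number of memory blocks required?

7

Put 88 MB in memory block 1; 168 MB remain.
Put 107 MB in memory block 1; 61 MB remain.
Put 93 MB in memory block 2; 163 MB remain.
Put 107 MB in memory block 2; 56 MB remain.
Put 104 MB in memory block 3; 152 MB remain.
Put 104 MB in memory block 3; 48 MB remain.
Put 87 MB in memory block 4; 169 MB remain.
Put 104 MB in memory block 4; 65 MB remain.
Put 108 MB in memory block 5; 148 MB remain.
Put 88 MB in memory block 5; 60 MB remain.
Put 85 MB in memory block 6; 171 MB remain.
Put 105 MB in memory block 6; 66 MB remain.
Put 102 MB in memory block 7; 154 MB remain.
Final memory blocks: [88,107] [93,107] [104,104] [87,104] [108,88] [85,105] [102].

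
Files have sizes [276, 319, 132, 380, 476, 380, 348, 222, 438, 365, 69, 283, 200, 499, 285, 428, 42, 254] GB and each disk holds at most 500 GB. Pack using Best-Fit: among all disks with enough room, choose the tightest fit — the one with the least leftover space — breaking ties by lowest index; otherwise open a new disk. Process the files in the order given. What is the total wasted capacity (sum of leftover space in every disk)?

1104

Put 276 GB in disk 1; 224 GB remain.
Put 319 GB in disk 2; 181 GB remain.
Put 132 GB in disk 2; 49 GB remain.
Put 380 GB in disk 3; 120 GB remain.
Put 476 GB in disk 4; 24 GB remain.
Put 380 GB in disk 5; 120 GB remain.
Put 348 GB in disk 6; 152 GB remain.
Put 222 GB in disk 1; 2 GB remain.
Put 438 GB in disk 7; 62 GB remain.
Put 365 GB in disk 8; 135 GB remain.
Put 69 GB in disk 3; 51 GB remain.
Put 283 GB in disk 9; 217 GB remain.
Put 200 GB in disk 9; 17 GB remain.
Put 499 GB in disk 10; 1 GB remain.
Put 285 GB in disk 11; 215 GB remain.
Put 428 GB in disk 12; 72 GB remain.
Put 42 GB in disk 2; 7 GB remain.
Put 254 GB in disk 13; 246 GB remain.
13 disks × 500 GB = 6500 GB; used 5396 GB; unused 1104 GB.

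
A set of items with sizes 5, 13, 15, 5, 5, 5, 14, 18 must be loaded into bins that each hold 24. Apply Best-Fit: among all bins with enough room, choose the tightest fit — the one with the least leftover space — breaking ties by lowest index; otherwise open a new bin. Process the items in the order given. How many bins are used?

4

5 → bin 1 (remaining 19)
13 → bin 1 (remaining 6)
15 → bin 2 (remaining 9)
5 → bin 1 (remaining 1)
5 → bin 2 (remaining 4)
5 → bin 3 (remaining 19)
14 → bin 3 (remaining 5)
18 → bin 4 (remaining 6)
Final bins: [5,13,5] [15,5] [5,14] [18].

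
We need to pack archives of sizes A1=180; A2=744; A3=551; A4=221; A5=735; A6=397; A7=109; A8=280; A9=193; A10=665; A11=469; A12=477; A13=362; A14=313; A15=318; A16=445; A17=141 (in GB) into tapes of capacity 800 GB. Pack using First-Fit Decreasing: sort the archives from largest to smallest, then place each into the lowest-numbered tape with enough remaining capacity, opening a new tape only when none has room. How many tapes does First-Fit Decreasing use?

Sorted descending: 744, 735, 665, 551, 477, 469, 445, 397, 362, 318, 313, 280, 221, 193, 180, 141, 109.
Put 744 GB in tape 1; 56 GB remain.
Put 735 GB in tape 2; 65 GB remain.
Put 665 GB in tape 3; 135 GB remain.
Put 551 GB in tape 4; 249 GB remain.
Put 477 GB in tape 5; 323 GB remain.
Put 469 GB in tape 6; 331 GB remain.
Put 445 GB in tape 7; 355 GB remain.
Put 397 GB in tape 8; 403 GB remain.
Put 362 GB in tape 8; 41 GB remain.
Put 318 GB in tape 5; 5 GB remain.
Put 313 GB in tape 6; 18 GB remain.
Put 280 GB in tape 7; 75 GB remain.
Put 221 GB in tape 4; 28 GB remain.
Put 193 GB in tape 9; 607 GB remain.
Put 180 GB in tape 9; 427 GB remain.
Put 141 GB in tape 9; 286 GB remain.
Put 109 GB in tape 3; 26 GB remain.

9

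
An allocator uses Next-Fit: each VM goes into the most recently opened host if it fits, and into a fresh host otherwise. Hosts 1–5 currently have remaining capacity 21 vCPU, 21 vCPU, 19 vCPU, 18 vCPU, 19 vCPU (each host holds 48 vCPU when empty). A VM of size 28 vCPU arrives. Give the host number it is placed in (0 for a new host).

0

Next-Fit only looks at host 5, which has 19 vCPU free.
28 vCPU does not fit, so a new host is opened.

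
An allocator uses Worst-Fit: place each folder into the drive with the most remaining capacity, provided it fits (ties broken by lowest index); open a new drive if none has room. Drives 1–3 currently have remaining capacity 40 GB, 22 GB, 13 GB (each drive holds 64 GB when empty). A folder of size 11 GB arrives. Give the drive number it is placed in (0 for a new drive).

1

Drives with room: drive 1 (40 GB), drive 2 (22 GB), drive 3 (13 GB).
Most room is drive 1 with 40 GB free.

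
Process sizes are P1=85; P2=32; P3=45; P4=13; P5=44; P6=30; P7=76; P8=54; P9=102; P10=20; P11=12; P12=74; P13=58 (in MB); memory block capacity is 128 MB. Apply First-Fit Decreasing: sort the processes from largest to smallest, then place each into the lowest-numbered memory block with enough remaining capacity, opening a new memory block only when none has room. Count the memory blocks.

6

Sorted descending: 102, 85, 76, 74, 58, 54, 45, 44, 32, 30, 20, 13, 12.
memory block 1: place 102 MB, 26 MB left
memory block 2: place 85 MB, 43 MB left
memory block 3: place 76 MB, 52 MB left
memory block 4: place 74 MB, 54 MB left
memory block 5: place 58 MB, 70 MB left
memory block 4: place 54 MB, 0 MB left
memory block 3: place 45 MB, 7 MB left
memory block 5: place 44 MB, 26 MB left
memory block 2: place 32 MB, 11 MB left
memory block 6: place 30 MB, 98 MB left
memory block 1: place 20 MB, 6 MB left
memory block 5: place 13 MB, 13 MB left
memory block 5: place 12 MB, 1 MB left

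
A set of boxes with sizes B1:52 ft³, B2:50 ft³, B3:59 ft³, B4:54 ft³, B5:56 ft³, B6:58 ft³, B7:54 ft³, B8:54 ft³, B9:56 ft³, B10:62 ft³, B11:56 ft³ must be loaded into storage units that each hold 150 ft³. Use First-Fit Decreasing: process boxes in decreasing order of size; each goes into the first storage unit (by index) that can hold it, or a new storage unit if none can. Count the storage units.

6

Sorted descending: 62, 59, 58, 56, 56, 56, 54, 54, 54, 52, 50.
62 ft³ → storage unit 1 (remaining 88 ft³)
59 ft³ → storage unit 1 (remaining 29 ft³)
58 ft³ → storage unit 2 (remaining 92 ft³)
56 ft³ → storage unit 2 (remaining 36 ft³)
56 ft³ → storage unit 3 (remaining 94 ft³)
56 ft³ → storage unit 3 (remaining 38 ft³)
54 ft³ → storage unit 4 (remaining 96 ft³)
54 ft³ → storage unit 4 (remaining 42 ft³)
54 ft³ → storage unit 5 (remaining 96 ft³)
52 ft³ → storage unit 5 (remaining 44 ft³)
50 ft³ → storage unit 6 (remaining 100 ft³)
Final storage units: [62,59] [58,56] [56,56] [54,54] [54,52] [50].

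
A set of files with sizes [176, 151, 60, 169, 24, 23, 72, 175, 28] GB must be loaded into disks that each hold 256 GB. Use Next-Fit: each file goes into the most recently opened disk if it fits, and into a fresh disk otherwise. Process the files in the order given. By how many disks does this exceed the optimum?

Next-Fit: [176] [151,60] [169,24,23] [72,175] [28] → 5 disks.
Total size 878 GB; any packing needs at least ⌈878/256⌉ = 4 disks.
An optimal packing achieves that bound: [176,72] [175,60] [169,28,24,23] [151] → 4 disks.
Excess: 5 − 4 = 1.

1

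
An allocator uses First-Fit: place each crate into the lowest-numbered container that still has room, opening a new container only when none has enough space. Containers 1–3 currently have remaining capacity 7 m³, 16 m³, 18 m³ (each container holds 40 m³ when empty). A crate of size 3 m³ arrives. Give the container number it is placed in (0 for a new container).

Containers with room: container 1 (7 m³), container 2 (16 m³), container 3 (18 m³).
The first with room is container 1.

1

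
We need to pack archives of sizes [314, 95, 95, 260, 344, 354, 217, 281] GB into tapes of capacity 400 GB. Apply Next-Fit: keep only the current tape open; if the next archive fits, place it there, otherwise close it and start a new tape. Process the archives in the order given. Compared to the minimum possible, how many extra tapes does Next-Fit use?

Next-Fit: [314] [95,95] [260] [344] [354] [217] [281] → 7 tapes.
6 archives exceed 200 GB (half the capacity), and no two of those can share a tape, so at least 6 tapes are needed.
An optimal packing achieves that bound: [354] [344] [314] [281,95] [260,95] [217] → 6 tapes.
Excess: 7 − 6 = 1.

1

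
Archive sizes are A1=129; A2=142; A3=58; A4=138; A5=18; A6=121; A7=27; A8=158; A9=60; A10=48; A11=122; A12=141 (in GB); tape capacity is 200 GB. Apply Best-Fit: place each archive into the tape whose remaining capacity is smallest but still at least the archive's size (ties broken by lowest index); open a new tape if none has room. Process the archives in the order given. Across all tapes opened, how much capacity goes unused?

A1 (129 GB) → tape 1 (remaining 71 GB)
A2 (142 GB) → tape 2 (remaining 58 GB)
A3 (58 GB) → tape 2 (remaining 0 GB)
A4 (138 GB) → tape 3 (remaining 62 GB)
A5 (18 GB) → tape 3 (remaining 44 GB)
A6 (121 GB) → tape 4 (remaining 79 GB)
A7 (27 GB) → tape 3 (remaining 17 GB)
A8 (158 GB) → tape 5 (remaining 42 GB)
A9 (60 GB) → tape 1 (remaining 11 GB)
A10 (48 GB) → tape 4 (remaining 31 GB)
A11 (122 GB) → tape 6 (remaining 78 GB)
A12 (141 GB) → tape 7 (remaining 59 GB)
7 tapes × 200 GB = 1400 GB; used 1162 GB; unused 238 GB.

238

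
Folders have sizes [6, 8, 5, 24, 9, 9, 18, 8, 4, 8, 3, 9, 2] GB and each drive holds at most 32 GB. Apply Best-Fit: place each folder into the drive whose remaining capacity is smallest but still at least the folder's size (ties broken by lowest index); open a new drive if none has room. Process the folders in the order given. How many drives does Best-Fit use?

6 GB → drive 1 (remaining 26 GB)
8 GB → drive 1 (remaining 18 GB)
5 GB → drive 1 (remaining 13 GB)
24 GB → drive 2 (remaining 8 GB)
9 GB → drive 1 (remaining 4 GB)
9 GB → drive 3 (remaining 23 GB)
18 GB → drive 3 (remaining 5 GB)
8 GB → drive 2 (remaining 0 GB)
4 GB → drive 1 (remaining 0 GB)
8 GB → drive 4 (remaining 24 GB)
3 GB → drive 3 (remaining 2 GB)
9 GB → drive 4 (remaining 15 GB)
2 GB → drive 3 (remaining 0 GB)
Final drives: [6,8,5,9,4] [24,8] [9,18,3,2] [8,9].

4 drives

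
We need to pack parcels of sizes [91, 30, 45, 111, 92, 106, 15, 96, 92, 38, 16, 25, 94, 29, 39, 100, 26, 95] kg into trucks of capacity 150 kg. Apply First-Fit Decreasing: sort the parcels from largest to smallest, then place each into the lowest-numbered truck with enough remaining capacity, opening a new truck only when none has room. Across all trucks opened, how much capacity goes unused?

210

Sorted descending: 111, 106, 100, 96, 95, 94, 92, 92, 91, 45, 39, 38, 30, 29, 26, 25, 16, 15.
111 kg → truck 1 (remaining 39 kg)
106 kg → truck 2 (remaining 44 kg)
100 kg → truck 3 (remaining 50 kg)
96 kg → truck 4 (remaining 54 kg)
95 kg → truck 5 (remaining 55 kg)
94 kg → truck 6 (remaining 56 kg)
92 kg → truck 7 (remaining 58 kg)
92 kg → truck 8 (remaining 58 kg)
91 kg → truck 9 (remaining 59 kg)
45 kg → truck 3 (remaining 5 kg)
39 kg → truck 1 (remaining 0 kg)
38 kg → truck 2 (remaining 6 kg)
30 kg → truck 4 (remaining 24 kg)
29 kg → truck 5 (remaining 26 kg)
26 kg → truck 5 (remaining 0 kg)
25 kg → truck 6 (remaining 31 kg)
16 kg → truck 4 (remaining 8 kg)
15 kg → truck 6 (remaining 16 kg)
9 trucks × 150 kg = 1350 kg; used 1140 kg; unused 210 kg.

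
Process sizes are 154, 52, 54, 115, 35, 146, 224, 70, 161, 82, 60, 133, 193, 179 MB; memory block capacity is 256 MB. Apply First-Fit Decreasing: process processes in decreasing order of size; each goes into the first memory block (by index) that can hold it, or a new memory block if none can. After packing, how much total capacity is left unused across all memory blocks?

Sorted descending: 224, 193, 179, 161, 154, 146, 133, 115, 82, 70, 60, 54, 52, 35.
224 MB → memory block 1 (remaining 32 MB)
193 MB → memory block 2 (remaining 63 MB)
179 MB → memory block 3 (remaining 77 MB)
161 MB → memory block 4 (remaining 95 MB)
154 MB → memory block 5 (remaining 102 MB)
146 MB → memory block 6 (remaining 110 MB)
133 MB → memory block 7 (remaining 123 MB)
115 MB → memory block 7 (remaining 8 MB)
82 MB → memory block 4 (remaining 13 MB)
70 MB → memory block 3 (remaining 7 MB)
60 MB → memory block 2 (remaining 3 MB)
54 MB → memory block 5 (remaining 48 MB)
52 MB → memory block 6 (remaining 58 MB)
35 MB → memory block 5 (remaining 13 MB)
7 memory blocks × 256 MB = 1792 MB; used 1658 MB; unused 134 MB.

134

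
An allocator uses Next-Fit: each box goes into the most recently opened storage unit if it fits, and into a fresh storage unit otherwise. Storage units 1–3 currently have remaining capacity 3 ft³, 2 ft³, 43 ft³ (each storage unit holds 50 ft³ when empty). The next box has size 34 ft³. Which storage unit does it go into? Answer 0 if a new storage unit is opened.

3

Next-Fit only looks at storage unit 3, which has 43 ft³ free.
34 ft³ fits there.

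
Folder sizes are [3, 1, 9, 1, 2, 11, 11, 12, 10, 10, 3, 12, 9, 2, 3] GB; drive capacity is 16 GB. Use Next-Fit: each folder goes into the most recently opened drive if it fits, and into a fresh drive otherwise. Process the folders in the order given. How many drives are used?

8 drives

3 GB → drive 1 (remaining 13 GB)
1 GB → drive 1 (remaining 12 GB)
9 GB → drive 1 (remaining 3 GB)
1 GB → drive 1 (remaining 2 GB)
2 GB → drive 1 (remaining 0 GB)
11 GB → drive 2 (remaining 5 GB)
11 GB → drive 3 (remaining 5 GB)
12 GB → drive 4 (remaining 4 GB)
10 GB → drive 5 (remaining 6 GB)
10 GB → drive 6 (remaining 6 GB)
3 GB → drive 6 (remaining 3 GB)
12 GB → drive 7 (remaining 4 GB)
9 GB → drive 8 (remaining 7 GB)
2 GB → drive 8 (remaining 5 GB)
3 GB → drive 8 (remaining 2 GB)
Final drives: [3,1,9,1,2] [11] [11] [12] [10] [10,3] [12] [9,2,3].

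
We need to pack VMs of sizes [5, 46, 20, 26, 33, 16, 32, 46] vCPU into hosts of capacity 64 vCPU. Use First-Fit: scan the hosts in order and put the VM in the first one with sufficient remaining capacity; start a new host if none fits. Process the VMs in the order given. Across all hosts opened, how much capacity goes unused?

96

Put 5 vCPU in host 1; 59 vCPU remain.
Put 46 vCPU in host 1; 13 vCPU remain.
Put 20 vCPU in host 2; 44 vCPU remain.
Put 26 vCPU in host 2; 18 vCPU remain.
Put 33 vCPU in host 3; 31 vCPU remain.
Put 16 vCPU in host 2; 2 vCPU remain.
Put 32 vCPU in host 4; 32 vCPU remain.
Put 46 vCPU in host 5; 18 vCPU remain.
5 hosts × 64 vCPU = 320 vCPU; used 224 vCPU; unused 96 vCPU.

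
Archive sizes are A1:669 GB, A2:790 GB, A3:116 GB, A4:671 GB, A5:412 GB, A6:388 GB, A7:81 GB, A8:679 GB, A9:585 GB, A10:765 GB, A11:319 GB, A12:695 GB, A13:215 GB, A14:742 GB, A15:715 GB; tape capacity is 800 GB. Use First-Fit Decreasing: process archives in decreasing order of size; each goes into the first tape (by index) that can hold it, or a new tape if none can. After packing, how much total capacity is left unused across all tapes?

958

Sorted descending: 790, 765, 742, 715, 695, 679, 671, 669, 585, 412, 388, 319, 215, 116, 81.
tape 1: place 790 GB, 10 GB left
tape 2: place 765 GB, 35 GB left
tape 3: place 742 GB, 58 GB left
tape 4: place 715 GB, 85 GB left
tape 5: place 695 GB, 105 GB left
tape 6: place 679 GB, 121 GB left
tape 7: place 671 GB, 129 GB left
tape 8: place 669 GB, 131 GB left
tape 9: place 585 GB, 215 GB left
tape 10: place 412 GB, 388 GB left
tape 10: place 388 GB, 0 GB left
tape 11: place 319 GB, 481 GB left
tape 9: place 215 GB, 0 GB left
tape 6: place 116 GB, 5 GB left
tape 4: place 81 GB, 4 GB left
11 tapes × 800 GB = 8800 GB; used 7842 GB; unused 958 GB.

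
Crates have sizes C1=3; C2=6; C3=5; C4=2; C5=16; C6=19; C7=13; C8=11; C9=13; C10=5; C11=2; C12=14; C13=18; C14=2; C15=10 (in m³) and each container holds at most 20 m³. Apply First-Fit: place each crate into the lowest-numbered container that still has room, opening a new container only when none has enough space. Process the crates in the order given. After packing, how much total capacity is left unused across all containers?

41

Put C1 (3 m³) in container 1; 17 m³ remain.
Put C2 (6 m³) in container 1; 11 m³ remain.
Put C3 (5 m³) in container 1; 6 m³ remain.
Put C4 (2 m³) in container 1; 4 m³ remain.
Put C5 (16 m³) in container 2; 4 m³ remain.
Put C6 (19 m³) in container 3; 1 m³ remain.
Put C7 (13 m³) in container 4; 7 m³ remain.
Put C8 (11 m³) in container 5; 9 m³ remain.
Put C9 (13 m³) in container 6; 7 m³ remain.
Put C10 (5 m³) in container 4; 2 m³ remain.
Put C11 (2 m³) in container 1; 2 m³ remain.
Put C12 (14 m³) in container 7; 6 m³ remain.
Put C13 (18 m³) in container 8; 2 m³ remain.
Put C14 (2 m³) in container 1; 0 m³ remain.
Put C15 (10 m³) in container 9; 10 m³ remain.
9 containers × 20 m³ = 180 m³; used 139 m³; unused 41 m³.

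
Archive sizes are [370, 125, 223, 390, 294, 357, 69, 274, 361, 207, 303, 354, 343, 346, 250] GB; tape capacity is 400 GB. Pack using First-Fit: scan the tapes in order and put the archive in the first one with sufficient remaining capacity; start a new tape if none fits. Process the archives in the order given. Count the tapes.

13 tapes

tape 1: place 370 GB, 30 GB left
tape 2: place 125 GB, 275 GB left
tape 2: place 223 GB, 52 GB left
tape 3: place 390 GB, 10 GB left
tape 4: place 294 GB, 106 GB left
tape 5: place 357 GB, 43 GB left
tape 4: place 69 GB, 37 GB left
tape 6: place 274 GB, 126 GB left
tape 7: place 361 GB, 39 GB left
tape 8: place 207 GB, 193 GB left
tape 9: place 303 GB, 97 GB left
tape 10: place 354 GB, 46 GB left
tape 11: place 343 GB, 57 GB left
tape 12: place 346 GB, 54 GB left
tape 13: place 250 GB, 150 GB left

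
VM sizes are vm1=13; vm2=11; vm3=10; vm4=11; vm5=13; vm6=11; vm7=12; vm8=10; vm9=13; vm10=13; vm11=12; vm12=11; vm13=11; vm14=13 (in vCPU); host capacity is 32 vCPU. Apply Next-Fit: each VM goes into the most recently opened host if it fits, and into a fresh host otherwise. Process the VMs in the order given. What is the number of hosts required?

7 hosts

Put vm1 (13 vCPU) in host 1; 19 vCPU remain.
Put vm2 (11 vCPU) in host 1; 8 vCPU remain.
Put vm3 (10 vCPU) in host 2; 22 vCPU remain.
Put vm4 (11 vCPU) in host 2; 11 vCPU remain.
Put vm5 (13 vCPU) in host 3; 19 vCPU remain.
Put vm6 (11 vCPU) in host 3; 8 vCPU remain.
Put vm7 (12 vCPU) in host 4; 20 vCPU remain.
Put vm8 (10 vCPU) in host 4; 10 vCPU remain.
Put vm9 (13 vCPU) in host 5; 19 vCPU remain.
Put vm10 (13 vCPU) in host 5; 6 vCPU remain.
Put vm11 (12 vCPU) in host 6; 20 vCPU remain.
Put vm12 (11 vCPU) in host 6; 9 vCPU remain.
Put vm13 (11 vCPU) in host 7; 21 vCPU remain.
Put vm14 (13 vCPU) in host 7; 8 vCPU remain.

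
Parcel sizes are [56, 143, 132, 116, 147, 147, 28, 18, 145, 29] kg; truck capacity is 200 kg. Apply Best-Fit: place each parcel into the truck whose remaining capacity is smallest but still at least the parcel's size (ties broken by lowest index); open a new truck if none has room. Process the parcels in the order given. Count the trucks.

Put 56 kg in truck 1; 144 kg remain.
Put 143 kg in truck 1; 1 kg remain.
Put 132 kg in truck 2; 68 kg remain.
Put 116 kg in truck 3; 84 kg remain.
Put 147 kg in truck 4; 53 kg remain.
Put 147 kg in truck 5; 53 kg remain.
Put 28 kg in truck 4; 25 kg remain.
Put 18 kg in truck 4; 7 kg remain.
Put 145 kg in truck 6; 55 kg remain.
Put 29 kg in truck 5; 24 kg remain.
Final trucks: [56,143] [132] [116] [147,28,18] [147,29] [145].

6 trucks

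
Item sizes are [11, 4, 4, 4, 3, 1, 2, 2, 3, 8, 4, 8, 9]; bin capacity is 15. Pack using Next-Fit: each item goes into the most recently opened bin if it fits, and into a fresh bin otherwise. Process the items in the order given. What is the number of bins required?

5 bins

11 → bin 1 (remaining 4)
4 → bin 1 (remaining 0)
4 → bin 2 (remaining 11)
4 → bin 2 (remaining 7)
3 → bin 2 (remaining 4)
1 → bin 2 (remaining 3)
2 → bin 2 (remaining 1)
2 → bin 3 (remaining 13)
3 → bin 3 (remaining 10)
8 → bin 3 (remaining 2)
4 → bin 4 (remaining 11)
8 → bin 4 (remaining 3)
9 → bin 5 (remaining 6)
Final bins: [11,4] [4,4,3,1,2] [2,3,8] [4,8] [9].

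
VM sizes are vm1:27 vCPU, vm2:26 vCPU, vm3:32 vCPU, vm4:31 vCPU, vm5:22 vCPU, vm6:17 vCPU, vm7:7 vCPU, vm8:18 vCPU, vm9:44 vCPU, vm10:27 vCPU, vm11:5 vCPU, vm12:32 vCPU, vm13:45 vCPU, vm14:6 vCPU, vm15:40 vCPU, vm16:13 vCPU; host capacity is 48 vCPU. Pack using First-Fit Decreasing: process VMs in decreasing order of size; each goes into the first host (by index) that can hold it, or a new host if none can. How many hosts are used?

9

Sorted descending: 45, 44, 40, 32, 32, 31, 27, 27, 26, 22, 18, 17, 13, 7, 6, 5.
host 1: place 45 vCPU, 3 vCPU left
host 2: place 44 vCPU, 4 vCPU left
host 3: place 40 vCPU, 8 vCPU left
host 4: place 32 vCPU, 16 vCPU left
host 5: place 32 vCPU, 16 vCPU left
host 6: place 31 vCPU, 17 vCPU left
host 7: place 27 vCPU, 21 vCPU left
host 8: place 27 vCPU, 21 vCPU left
host 9: place 26 vCPU, 22 vCPU left
host 9: place 22 vCPU, 0 vCPU left
host 7: place 18 vCPU, 3 vCPU left
host 6: place 17 vCPU, 0 vCPU left
host 4: place 13 vCPU, 3 vCPU left
host 3: place 7 vCPU, 1 vCPU left
host 5: place 6 vCPU, 10 vCPU left
host 5: place 5 vCPU, 5 vCPU left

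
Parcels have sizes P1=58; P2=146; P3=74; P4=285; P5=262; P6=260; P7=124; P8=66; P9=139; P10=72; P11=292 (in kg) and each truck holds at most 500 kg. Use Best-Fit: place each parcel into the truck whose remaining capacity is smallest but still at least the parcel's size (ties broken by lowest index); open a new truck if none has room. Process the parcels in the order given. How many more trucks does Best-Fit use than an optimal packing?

1

Best-Fit: [58,146,74,139,72] [285,124,66] [262] [260] [292] → 5 trucks.
Total size 1778 kg; any packing needs at least ⌈1778/500⌉ = 4 trucks.
An optimal packing achieves that bound: [292,146,58] [285,139,74] [262,124,72] [260,66] → 4 trucks.
Excess: 5 − 4 = 1.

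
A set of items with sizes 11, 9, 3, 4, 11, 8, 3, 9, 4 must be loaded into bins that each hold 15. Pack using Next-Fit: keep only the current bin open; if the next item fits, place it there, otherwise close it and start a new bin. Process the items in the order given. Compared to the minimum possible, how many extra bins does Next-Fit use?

Next-Fit: [11] [9,3] [4,11] [8,3] [9,4] → 5 bins.
Total size 62; any packing needs at least ⌈62/15⌉ = 5 bins.
So 5 is already optimal.

0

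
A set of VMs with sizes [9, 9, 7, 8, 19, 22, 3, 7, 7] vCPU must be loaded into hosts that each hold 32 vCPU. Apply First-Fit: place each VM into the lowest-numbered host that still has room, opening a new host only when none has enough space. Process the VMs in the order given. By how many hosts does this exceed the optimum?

1

First-Fit: [9,9,7,3] [8,19] [22,7] [7] → 4 hosts.
Total size 91 vCPU; any packing needs at least ⌈91/32⌉ = 3 hosts.
An optimal packing achieves that bound: [22,9] [19,9,3] [8,7,7,7] → 3 hosts.
Excess: 4 − 3 = 1.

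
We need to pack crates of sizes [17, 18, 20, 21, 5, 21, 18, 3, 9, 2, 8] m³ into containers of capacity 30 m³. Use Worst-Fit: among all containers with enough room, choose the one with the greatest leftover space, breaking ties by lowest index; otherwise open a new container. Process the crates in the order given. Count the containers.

container 1: place 17 m³, 13 m³ left
container 2: place 18 m³, 12 m³ left
container 3: place 20 m³, 10 m³ left
container 4: place 21 m³, 9 m³ left
container 1: place 5 m³, 8 m³ left
container 5: place 21 m³, 9 m³ left
container 6: place 18 m³, 12 m³ left
container 2: place 3 m³, 9 m³ left
container 6: place 9 m³, 3 m³ left
container 3: place 2 m³, 8 m³ left
container 2: place 8 m³, 1 m³ left

6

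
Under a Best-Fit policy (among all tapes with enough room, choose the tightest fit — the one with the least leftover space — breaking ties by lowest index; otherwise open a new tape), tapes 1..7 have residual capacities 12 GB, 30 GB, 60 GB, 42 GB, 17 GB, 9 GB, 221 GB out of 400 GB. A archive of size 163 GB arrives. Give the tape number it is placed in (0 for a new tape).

Tapes with room: tape 7 (221 GB).
Tightest fit is tape 7 with 221 GB free.

7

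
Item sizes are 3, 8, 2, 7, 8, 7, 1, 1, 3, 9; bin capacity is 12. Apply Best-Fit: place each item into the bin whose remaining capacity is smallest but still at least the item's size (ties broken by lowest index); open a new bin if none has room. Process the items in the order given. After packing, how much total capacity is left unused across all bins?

3 → bin 1 (remaining 9)
8 → bin 1 (remaining 1)
2 → bin 2 (remaining 10)
7 → bin 2 (remaining 3)
8 → bin 3 (remaining 4)
7 → bin 4 (remaining 5)
1 → bin 1 (remaining 0)
1 → bin 2 (remaining 2)
3 → bin 3 (remaining 1)
9 → bin 5 (remaining 3)
5 bins × 12 = 60; used 49; unused 11.

11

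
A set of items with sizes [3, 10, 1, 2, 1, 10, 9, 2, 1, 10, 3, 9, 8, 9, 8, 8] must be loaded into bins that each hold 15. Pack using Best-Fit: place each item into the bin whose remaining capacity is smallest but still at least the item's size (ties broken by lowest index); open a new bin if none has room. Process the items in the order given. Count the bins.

bin 1: place 3, 12 left
bin 1: place 10, 2 left
bin 1: place 1, 1 left
bin 2: place 2, 13 left
bin 1: place 1, 0 left
bin 2: place 10, 3 left
bin 3: place 9, 6 left
bin 2: place 2, 1 left
bin 2: place 1, 0 left
bin 4: place 10, 5 left
bin 4: place 3, 2 left
bin 5: place 9, 6 left
bin 6: place 8, 7 left
bin 7: place 9, 6 left
bin 8: place 8, 7 left
bin 9: place 8, 7 left
Final bins: [3,10,1,1] [2,10,2,1] [9] [10,3] [9] [8] [9] [8] [8].

9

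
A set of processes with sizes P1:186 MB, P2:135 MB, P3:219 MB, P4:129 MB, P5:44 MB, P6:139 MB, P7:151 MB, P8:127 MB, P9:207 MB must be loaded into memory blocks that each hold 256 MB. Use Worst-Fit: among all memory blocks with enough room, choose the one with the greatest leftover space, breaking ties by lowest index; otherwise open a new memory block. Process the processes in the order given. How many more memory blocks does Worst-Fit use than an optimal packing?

1

Worst-Fit: [186] [135] [219] [129,44] [139] [151] [127] [207] → 8 memory blocks.
7 processes exceed 128 MB (half the capacity), and no two of those can share a memory block, so at least 7 memory blocks are needed.
An optimal packing achieves that bound: [219] [207,44] [186] [151] [139] [135] [129,127] → 7 memory blocks.
Excess: 8 − 7 = 1.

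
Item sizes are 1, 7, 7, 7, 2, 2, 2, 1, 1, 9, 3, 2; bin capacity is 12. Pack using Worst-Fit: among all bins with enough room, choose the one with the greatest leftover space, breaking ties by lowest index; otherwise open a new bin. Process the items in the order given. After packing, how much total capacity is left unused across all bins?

1 → bin 1 (remaining 11)
7 → bin 1 (remaining 4)
7 → bin 2 (remaining 5)
7 → bin 3 (remaining 5)
2 → bin 2 (remaining 3)
2 → bin 3 (remaining 3)
2 → bin 1 (remaining 2)
1 → bin 2 (remaining 2)
1 → bin 3 (remaining 2)
9 → bin 4 (remaining 3)
3 → bin 4 (remaining 0)
2 → bin 1 (remaining 0)
4 bins × 12 = 48; used 44; unused 4.

4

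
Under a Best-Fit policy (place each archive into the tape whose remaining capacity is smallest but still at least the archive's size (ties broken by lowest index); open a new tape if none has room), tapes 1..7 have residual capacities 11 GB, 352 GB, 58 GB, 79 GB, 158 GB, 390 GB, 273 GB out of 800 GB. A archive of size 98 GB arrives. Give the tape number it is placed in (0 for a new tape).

Tapes with room: tape 2 (352 GB), tape 5 (158 GB), tape 6 (390 GB), tape 7 (273 GB).
Tightest fit is tape 5 with 158 GB free.

5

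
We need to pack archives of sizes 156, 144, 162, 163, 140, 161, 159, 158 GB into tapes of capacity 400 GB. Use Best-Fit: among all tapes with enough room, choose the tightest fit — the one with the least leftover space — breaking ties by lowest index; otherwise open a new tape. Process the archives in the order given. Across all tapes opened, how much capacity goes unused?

156 GB → tape 1 (remaining 244 GB)
144 GB → tape 1 (remaining 100 GB)
162 GB → tape 2 (remaining 238 GB)
163 GB → tape 2 (remaining 75 GB)
140 GB → tape 3 (remaining 260 GB)
161 GB → tape 3 (remaining 99 GB)
159 GB → tape 4 (remaining 241 GB)
158 GB → tape 4 (remaining 83 GB)
4 tapes × 400 GB = 1600 GB; used 1243 GB; unused 357 GB.

357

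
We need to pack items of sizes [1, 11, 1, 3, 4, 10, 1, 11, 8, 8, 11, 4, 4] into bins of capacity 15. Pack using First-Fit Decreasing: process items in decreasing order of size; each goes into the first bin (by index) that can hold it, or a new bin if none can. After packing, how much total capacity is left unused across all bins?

Sorted descending: 11, 11, 11, 10, 8, 8, 4, 4, 4, 3, 1, 1, 1.
Put 11 in bin 1; 4 remain.
Put 11 in bin 2; 4 remain.
Put 11 in bin 3; 4 remain.
Put 10 in bin 4; 5 remain.
Put 8 in bin 5; 7 remain.
Put 8 in bin 6; 7 remain.
Put 4 in bin 1; 0 remain.
Put 4 in bin 2; 0 remain.
Put 4 in bin 3; 0 remain.
Put 3 in bin 4; 2 remain.
Put 1 in bin 4; 1 remain.
Put 1 in bin 4; 0 remain.
Put 1 in bin 5; 6 remain.
6 bins × 15 = 90; used 77; unused 13.

13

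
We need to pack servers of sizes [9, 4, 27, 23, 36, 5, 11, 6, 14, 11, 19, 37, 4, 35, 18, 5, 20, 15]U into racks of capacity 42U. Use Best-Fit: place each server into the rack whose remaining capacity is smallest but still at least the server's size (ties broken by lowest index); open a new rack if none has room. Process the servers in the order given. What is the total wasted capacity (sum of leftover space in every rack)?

37

rack 1: place 9U, 33U left
rack 1: place 4U, 29U left
rack 1: place 27U, 2U left
rack 2: place 23U, 19U left
rack 3: place 36U, 6U left
rack 3: place 5U, 1U left
rack 2: place 11U, 8U left
rack 2: place 6U, 2U left
rack 4: place 14U, 28U left
rack 4: place 11U, 17U left
rack 5: place 19U, 23U left
rack 6: place 37U, 5U left
rack 6: place 4U, 1U left
rack 7: place 35U, 7U left
rack 5: place 18U, 5U left
rack 5: place 5U, 0U left
rack 8: place 20U, 22U left
rack 4: place 15U, 2U left
8 racks × 42U = 336U; used 299U; unused 37U.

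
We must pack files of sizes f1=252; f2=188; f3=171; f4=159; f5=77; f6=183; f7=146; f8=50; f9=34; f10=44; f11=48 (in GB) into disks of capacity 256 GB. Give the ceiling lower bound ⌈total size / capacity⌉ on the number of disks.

6

Total size = 252 + 188 + 171 + 159 + 77 + 183 + 146 + 50 + 34 + 44 + 48 = 1352 GB.
⌈1352 / 256⌉ = 6.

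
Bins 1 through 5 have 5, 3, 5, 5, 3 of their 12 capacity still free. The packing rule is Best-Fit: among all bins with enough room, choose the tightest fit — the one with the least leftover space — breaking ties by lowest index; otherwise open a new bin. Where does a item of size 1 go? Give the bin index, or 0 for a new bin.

Bins with room: bin 1 (5), bin 2 (3), bin 3 (5), bin 4 (5), bin 5 (3).
Tightest fit is bin 2 with 3 free.

2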